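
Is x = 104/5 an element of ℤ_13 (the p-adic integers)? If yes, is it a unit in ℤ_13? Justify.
x ∈ ℤ_13 but not a unit; v_13(x) = 1 > 0

ℤ_13 = {x ∈ ℚ_13 : v_13(x) ≥ 0} and ℤ_13^× = {x ∈ ℤ_13 : v_13(x) = 0}. Here v_13(104/5) = v_13(num) − v_13(den) = 1; compare against these criteria.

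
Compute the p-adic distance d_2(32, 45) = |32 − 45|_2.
d_2(32, 45) = 1

Step 1 — x − y = 32 − 45 = -13. Step 2 — v_2(-13) = 0 (factor: -13 = −(2^0 · 13); the sign does not affect v_p). Step 3 — |x − y|_2 = 2^{0} = 1.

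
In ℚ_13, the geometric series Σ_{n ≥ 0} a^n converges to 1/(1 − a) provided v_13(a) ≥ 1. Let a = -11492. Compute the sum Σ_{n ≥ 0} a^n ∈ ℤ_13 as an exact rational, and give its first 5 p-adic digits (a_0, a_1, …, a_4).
Σ a^n = 1/(1 − a) = 1/11493;  first 5 digits = (1, 0, 10, 7, 8)

v_13(a) = 2 ≥ 1, so the series converges in ℤ_13 to 1/(1 − a) = 1/(1 − (-11492)) = 1/11493. Expand this rational in ℤ_13: compute digits iteratively via d_i = x_i mod 13, x_{i+1} = (x_i − d_i)/13. The first 5 digits are (1, 0, 10, 7, 8).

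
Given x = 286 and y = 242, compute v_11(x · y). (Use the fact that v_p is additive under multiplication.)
v_11(69212) = 3

v_p(x) = 1 (factor: 286 = 11^1 · 26); v_p(y) = 2 (factor: 242 = 11^2 · 2). Additivity: v_p(xy) = v_p(x) + v_p(y) = 1 + 2 = 3. (Direct check: xy = 69212 = 11^3 · (52).)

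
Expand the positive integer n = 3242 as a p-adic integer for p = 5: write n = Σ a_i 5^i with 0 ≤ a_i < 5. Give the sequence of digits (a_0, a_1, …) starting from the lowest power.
(a_0, a_1, …) = (2, 3, 4, 0, 0, 1)

Repeated division by 5 gives the digits low-to-high: 3242 = 2 + 3·5^1 + 4·5^2 + 1·5^5. Digit sequence: (2, 3, 4, 0, 0, 1).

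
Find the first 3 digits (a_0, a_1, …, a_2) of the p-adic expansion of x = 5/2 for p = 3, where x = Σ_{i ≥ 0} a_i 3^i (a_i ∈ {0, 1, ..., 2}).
(a_0, …, a_2) = (1, 2, 1)

v_3(5/2) = 0 (numerator and denominator both coprime to 3), so x ∈ ℤ_3^×. Compute digits iteratively via a_i = x_i mod 3, x_{i+1} = (x_i − a_i)/3, with x_0 = x:
  x_0 = 5/2;  a_0 = 1;  x_1 = (x_0 − 1)/3 = 1/2
  x_1 = 1/2;  a_1 = 2;  x_2 = (x_1 − 2)/3 = -1/2
  x_2 = -1/2;  a_2 = 1;  x_3 = (x_2 − 1)/3 = -1/2
Digits: (1, 2, 1).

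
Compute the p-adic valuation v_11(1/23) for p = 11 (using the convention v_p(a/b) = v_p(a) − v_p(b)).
v_11(1/23) = 0

Factor powers of 11 from the numerator and denominator of the reduced fraction: 1 = 11^0 · 1 and 23 = 11^0 · 23. Apply v_p(a/b) = v_p(a) − v_p(b): v_11(1/23) = 0 − 0 = 0.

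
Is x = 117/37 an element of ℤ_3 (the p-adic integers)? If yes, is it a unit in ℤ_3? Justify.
x ∈ ℤ_3 but not a unit; v_3(x) = 2 > 0

ℤ_3 = {x ∈ ℚ_3 : v_3(x) ≥ 0} and ℤ_3^× = {x ∈ ℤ_3 : v_3(x) = 0}. Here v_3(117/37) = v_3(num) − v_3(den) = 2; compare against these criteria.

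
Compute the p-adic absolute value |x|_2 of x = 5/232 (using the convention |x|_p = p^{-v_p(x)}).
|5/232|_2 = 8

Step 1 — compute v_2(x) by factoring powers of 2 out of the numerator and denominator: v_2(5/232) = -3. Step 2 — apply |x|_p = p^{-v_p(x)} = 2^{3} = 8.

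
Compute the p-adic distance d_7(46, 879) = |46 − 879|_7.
d_7(46, 879) = 1/49

Step 1 — x − y = 46 − 879 = -833. Step 2 — v_7(-833) = 2 (factor: -833 = −(7^2 · 17); the sign does not affect v_p). Step 3 — |x − y|_7 = 7^{-2} = 1/49.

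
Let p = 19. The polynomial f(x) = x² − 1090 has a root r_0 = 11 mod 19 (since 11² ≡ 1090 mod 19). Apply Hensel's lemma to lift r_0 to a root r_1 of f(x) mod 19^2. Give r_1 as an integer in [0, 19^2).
r_1 = 334 (mod 361)

Hensel's recurrence: r_{i+1} = r_i − f(r_i)·(f′(r_i))^{-1} mod 19^{i+2}, with f′(x) = 2x. Iterate:
  r_0 = 11 (mod 19)
  r_1 = 334 (mod 361)
Final: r_1 = 334, and one checks f(r_1) ≡ 0 mod 19^2.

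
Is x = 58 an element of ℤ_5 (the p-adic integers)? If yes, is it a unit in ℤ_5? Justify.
x ∈ ℤ_5^× (unit); v_5(x) = 0

ℤ_5 = {x ∈ ℚ_5 : v_5(x) ≥ 0} and ℤ_5^× = {x ∈ ℤ_5 : v_5(x) = 0}. Here v_5(58) = v_5(num) − v_5(den) = 0; compare against these criteria.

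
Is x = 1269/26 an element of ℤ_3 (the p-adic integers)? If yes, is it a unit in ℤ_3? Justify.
x ∈ ℤ_3 but not a unit; v_3(x) = 3 > 0

ℤ_3 = {x ∈ ℚ_3 : v_3(x) ≥ 0} and ℤ_3^× = {x ∈ ℤ_3 : v_3(x) = 0}. Here v_3(1269/26) = v_3(num) − v_3(den) = 3; compare against these criteria.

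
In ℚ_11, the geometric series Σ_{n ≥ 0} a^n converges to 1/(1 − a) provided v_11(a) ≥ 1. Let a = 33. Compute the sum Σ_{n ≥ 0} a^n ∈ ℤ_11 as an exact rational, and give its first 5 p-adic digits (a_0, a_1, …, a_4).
Σ a^n = 1/(1 − a) = -1/32;  first 5 digits = (1, 3, 9, 5, 6)

v_11(a) = 1 ≥ 1, so the series converges in ℤ_11 to 1/(1 − a) = 1/(1 − 33) = -1/32. Expand this rational in ℤ_11: compute digits iteratively via d_i = x_i mod 11, x_{i+1} = (x_i − d_i)/11. The first 5 digits are (1, 3, 9, 5, 6).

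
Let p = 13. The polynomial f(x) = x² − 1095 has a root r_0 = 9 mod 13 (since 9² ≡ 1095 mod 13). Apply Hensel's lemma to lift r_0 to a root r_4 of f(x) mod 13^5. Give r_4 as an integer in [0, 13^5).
r_4 = 304716 (mod 371293)

Hensel's recurrence: r_{i+1} = r_i − f(r_i)·(f′(r_i))^{-1} mod 13^{i+2}, with f′(x) = 2x. Iterate:
  r_0 = 9 (mod 13)
  r_1 = 9 (mod 169)
  r_2 = 1530 (mod 2197)
  r_3 = 19106 (mod 28561)
  r_4 = 304716 (mod 371293)
Final: r_4 = 304716, and one checks f(r_4) ≡ 0 mod 13^5.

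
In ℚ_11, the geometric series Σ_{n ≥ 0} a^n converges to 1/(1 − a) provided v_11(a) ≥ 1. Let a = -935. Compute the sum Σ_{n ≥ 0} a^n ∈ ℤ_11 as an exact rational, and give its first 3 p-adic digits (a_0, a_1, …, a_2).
Σ a^n = 1/(1 − a) = 1/936;  first 3 digits = (1, 3, 1)

v_11(a) = 1 ≥ 1, so the series converges in ℤ_11 to 1/(1 − a) = 1/(1 − (-935)) = 1/936. Expand this rational in ℤ_11: compute digits iteratively via d_i = x_i mod 11, x_{i+1} = (x_i − d_i)/11. The first 3 digits are (1, 3, 1).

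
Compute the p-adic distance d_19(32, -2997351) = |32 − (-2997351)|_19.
d_19(32, -2997351) = 1/130321

Step 1 — x − y = 32 − (-2997351) = 2997383. Step 2 — v_19(2997383) = 4 (factor: 2997383 = (19^4 · 23); the sign does not affect v_p). Step 3 — |x − y|_19 = 19^{-4} = 1/130321.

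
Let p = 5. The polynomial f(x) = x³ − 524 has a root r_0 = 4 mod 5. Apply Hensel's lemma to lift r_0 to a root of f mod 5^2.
r_1 = 24 (mod 25)

Hensel: r_{i+1} = r_i − f(r_i)/f′(r_i) mod 5^{i+2}, where f′(x) = 3x². Iterate:
  r_0 = 4 (mod 5)
  r_1 = 24 (mod 25)
Final: r = 24 with f(r) ≡ 0 mod 5^2.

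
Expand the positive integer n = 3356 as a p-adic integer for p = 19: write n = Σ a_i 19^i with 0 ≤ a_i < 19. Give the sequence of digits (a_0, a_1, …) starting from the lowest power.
(a_0, a_1, …) = (12, 5, 9)

Repeated division by 19 gives the digits low-to-high: 3356 = 12 + 5·19^1 + 9·19^2. Digit sequence: (12, 5, 9).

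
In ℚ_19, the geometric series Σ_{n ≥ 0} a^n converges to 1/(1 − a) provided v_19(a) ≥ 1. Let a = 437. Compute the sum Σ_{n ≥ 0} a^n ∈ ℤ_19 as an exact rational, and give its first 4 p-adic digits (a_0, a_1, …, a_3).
Σ a^n = 1/(1 − a) = -1/436;  first 4 digits = (1, 4, 17, 15)

v_19(a) = 1 ≥ 1, so the series converges in ℤ_19 to 1/(1 − a) = 1/(1 − 437) = -1/436. Expand this rational in ℤ_19: compute digits iteratively via d_i = x_i mod 19, x_{i+1} = (x_i − d_i)/19. The first 4 digits are (1, 4, 17, 15).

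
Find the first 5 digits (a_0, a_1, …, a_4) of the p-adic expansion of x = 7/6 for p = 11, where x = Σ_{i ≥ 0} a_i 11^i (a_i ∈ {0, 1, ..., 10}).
(a_0, …, a_4) = (3, 9, 1, 9, 1)

v_11(7/6) = 0 (numerator and denominator both coprime to 11), so x ∈ ℤ_11^×. Compute digits iteratively via a_i = x_i mod 11, x_{i+1} = (x_i − a_i)/11, with x_0 = x:
  x_0 = 7/6;  a_0 = 3;  x_1 = (x_0 − 3)/11 = -1/6
  x_1 = -1/6;  a_1 = 9;  x_2 = (x_1 − 9)/11 = -5/6
  x_2 = -5/6;  a_2 = 1;  x_3 = (x_2 − 1)/11 = -1/6
  x_3 = -1/6;  a_3 = 9;  x_4 = (x_3 − 9)/11 = -5/6
  x_4 = -5/6;  a_4 = 1;  x_5 = (x_4 − 1)/11 = -1/6
Digits: (3, 9, 1, 9, 1).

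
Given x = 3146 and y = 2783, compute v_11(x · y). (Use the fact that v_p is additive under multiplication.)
v_11(8755318) = 4

v_p(x) = 2 (factor: 3146 = 11^2 · 26); v_p(y) = 2 (factor: 2783 = 11^2 · 23). Additivity: v_p(xy) = v_p(x) + v_p(y) = 2 + 2 = 4. (Direct check: xy = 8755318 = 11^4 · (598).)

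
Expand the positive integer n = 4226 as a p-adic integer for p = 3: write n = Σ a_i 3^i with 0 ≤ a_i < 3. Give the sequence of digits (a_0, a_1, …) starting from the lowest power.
(a_0, a_1, …) = (2, 1, 1, 0, 1, 2, 2, 1)

Repeated division by 3 gives the digits low-to-high: 4226 = 2 + 1·3^1 + 1·3^2 + 1·3^4 + 2·3^5 + 2·3^6 + 1·3^7. Digit sequence: (2, 1, 1, 0, 1, 2, 2, 1).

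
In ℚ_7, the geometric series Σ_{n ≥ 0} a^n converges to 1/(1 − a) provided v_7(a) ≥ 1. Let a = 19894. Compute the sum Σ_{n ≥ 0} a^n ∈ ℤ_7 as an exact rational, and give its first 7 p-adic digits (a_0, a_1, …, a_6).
Σ a^n = 1/(1 − a) = -1/19893;  first 7 digits = (1, 0, 0, 2, 1, 1, 4)

v_7(a) = 3 ≥ 1, so the series converges in ℤ_7 to 1/(1 − a) = 1/(1 − 19894) = -1/19893. Expand this rational in ℤ_7: compute digits iteratively via d_i = x_i mod 7, x_{i+1} = (x_i − d_i)/7. The first 7 digits are (1, 0, 0, 2, 1, 1, 4).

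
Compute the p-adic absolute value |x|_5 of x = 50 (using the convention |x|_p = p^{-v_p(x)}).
|50|_5 = 1/25

Step 1 — compute v_5(x) by factoring powers of 5 out of the numerator and denominator: v_5(50) = 2. Step 2 — apply |x|_p = p^{-v_p(x)} = 5^{-2} = 1/25.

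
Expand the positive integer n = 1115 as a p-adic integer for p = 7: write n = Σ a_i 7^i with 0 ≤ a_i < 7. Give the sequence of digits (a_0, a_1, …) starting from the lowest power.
(a_0, a_1, …) = (2, 5, 1, 3)

Repeated division by 7 gives the digits low-to-high: 1115 = 2 + 5·7^1 + 1·7^2 + 3·7^3. Digit sequence: (2, 5, 1, 3).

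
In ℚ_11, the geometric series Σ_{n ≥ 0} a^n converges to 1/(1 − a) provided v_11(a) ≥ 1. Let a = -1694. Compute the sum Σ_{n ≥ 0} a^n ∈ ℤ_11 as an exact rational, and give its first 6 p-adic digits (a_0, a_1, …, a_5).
Σ a^n = 1/(1 − a) = 1/1695;  first 6 digits = (1, 0, 8, 9, 8, 6)

v_11(a) = 2 ≥ 1, so the series converges in ℤ_11 to 1/(1 − a) = 1/(1 − (-1694)) = 1/1695. Expand this rational in ℤ_11: compute digits iteratively via d_i = x_i mod 11, x_{i+1} = (x_i − d_i)/11. The first 6 digits are (1, 0, 8, 9, 8, 6).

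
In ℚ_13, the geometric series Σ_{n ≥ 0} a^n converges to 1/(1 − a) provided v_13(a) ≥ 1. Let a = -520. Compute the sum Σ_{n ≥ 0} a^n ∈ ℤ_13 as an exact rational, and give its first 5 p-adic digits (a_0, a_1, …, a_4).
Σ a^n = 1/(1 − a) = 1/521;  first 5 digits = (1, 12, 10, 4, 1)

v_13(a) = 1 ≥ 1, so the series converges in ℤ_13 to 1/(1 − a) = 1/(1 − (-520)) = 1/521. Expand this rational in ℤ_13: compute digits iteratively via d_i = x_i mod 13, x_{i+1} = (x_i − d_i)/13. The first 5 digits are (1, 12, 10, 4, 1).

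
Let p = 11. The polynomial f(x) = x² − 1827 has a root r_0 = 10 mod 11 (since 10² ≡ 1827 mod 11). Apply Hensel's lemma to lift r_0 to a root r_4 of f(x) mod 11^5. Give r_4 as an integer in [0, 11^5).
r_4 = 74469 (mod 161051)

Hensel's recurrence: r_{i+1} = r_i − f(r_i)·(f′(r_i))^{-1} mod 11^{i+2}, with f′(x) = 2x. Iterate:
  r_0 = 10 (mod 11)
  r_1 = 54 (mod 121)
  r_2 = 1264 (mod 1331)
  r_3 = 1264 (mod 14641)
  r_4 = 74469 (mod 161051)
Final: r_4 = 74469, and one checks f(r_4) ≡ 0 mod 11^5.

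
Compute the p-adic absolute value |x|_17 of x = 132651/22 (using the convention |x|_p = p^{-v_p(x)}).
|132651/22|_17 = 1/4913

Step 1 — compute v_17(x) by factoring powers of 17 out of the numerator and denominator: v_17(132651/22) = 3. Step 2 — apply |x|_p = p^{-v_p(x)} = 17^{-3} = 1/4913.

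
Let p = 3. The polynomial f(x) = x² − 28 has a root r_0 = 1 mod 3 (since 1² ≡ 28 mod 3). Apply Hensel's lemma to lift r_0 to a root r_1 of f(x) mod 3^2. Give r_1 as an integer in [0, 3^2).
r_1 = 1 (mod 9)

Hensel's recurrence: r_{i+1} = r_i − f(r_i)·(f′(r_i))^{-1} mod 3^{i+2}, with f′(x) = 2x. Iterate:
  r_0 = 1 (mod 3)
  r_1 = 1 (mod 9)
Final: r_1 = 1, and one checks f(r_1) ≡ 0 mod 3^2.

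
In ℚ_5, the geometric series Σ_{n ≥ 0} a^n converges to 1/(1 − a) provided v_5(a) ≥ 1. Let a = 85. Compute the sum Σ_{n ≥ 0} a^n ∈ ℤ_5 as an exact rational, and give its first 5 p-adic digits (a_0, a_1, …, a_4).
Σ a^n = 1/(1 − a) = -1/84;  first 5 digits = (1, 2, 2, 1, 0)

v_5(a) = 1 ≥ 1, so the series converges in ℤ_5 to 1/(1 − a) = 1/(1 − 85) = -1/84. Expand this rational in ℤ_5: compute digits iteratively via d_i = x_i mod 5, x_{i+1} = (x_i − d_i)/5. The first 5 digits are (1, 2, 2, 1, 0).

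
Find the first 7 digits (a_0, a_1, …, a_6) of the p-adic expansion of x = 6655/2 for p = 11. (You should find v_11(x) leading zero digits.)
(a_0, …, a_6) = (0, 0, 0, 8, 5, 5, 5)

v_11(6655/2) = 3, so a_0 = ... = a_2 = 0. Factor out: x = 11^3 · u with u = 5/2 a unit in ℤ_11. Expand u iteratively via a_{v+i} = u_i mod 11, u_{i+1} = (u_i − a_{v+i})/11:
  u_0 = 5/2;  a_3 = 8;  u_1 = (u_0 − 8)/11 = -1/2
  u_1 = -1/2;  a_4 = 5;  u_2 = (u_1 − 5)/11 = -1/2
  u_2 = -1/2;  a_5 = 5;  u_3 = (u_2 − 5)/11 = -1/2
  u_3 = -1/2;  a_6 = 5;  u_4 = (u_3 − 5)/11 = -1/2
Digits: (0, 0, 0, 8, 5, 5, 5).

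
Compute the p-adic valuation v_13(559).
v_13(559) = 1

v_13(n) is the largest exponent k such that 13^k divides n. Factor out: 559 = 13^1 · 43. (Sign doesn't affect v_p.) So v_13(559) = 1.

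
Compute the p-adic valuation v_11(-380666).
v_11(-380666) = 4

v_11(n) is the largest exponent k such that 11^k divides n. Factor out: -380666 = -11^4 · 26. (Sign doesn't affect v_p.) So v_11(-380666) = 4.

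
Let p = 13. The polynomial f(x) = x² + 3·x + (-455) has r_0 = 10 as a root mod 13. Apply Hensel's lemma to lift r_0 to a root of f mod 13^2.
r_1 = 127 (mod 169)

Hensel: r_{i+1} = r_i − f(r_i)·(f′(r_i))^{-1} mod 13^{i+2}, f′(x) = 2x + 3. Iterate:
  r_0 = 10 (mod 13)
  r_1 = 127 (mod 169)
Final: r = 127 satisfies f(r) ≡ 0 mod 13^2.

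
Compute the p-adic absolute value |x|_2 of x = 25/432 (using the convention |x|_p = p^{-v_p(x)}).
|25/432|_2 = 16

Step 1 — compute v_2(x) by factoring powers of 2 out of the numerator and denominator: v_2(25/432) = -4. Step 2 — apply |x|_p = p^{-v_p(x)} = 2^{4} = 16.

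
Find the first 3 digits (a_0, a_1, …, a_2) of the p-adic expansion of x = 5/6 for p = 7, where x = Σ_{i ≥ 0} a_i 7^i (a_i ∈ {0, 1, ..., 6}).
(a_0, …, a_2) = (2, 1, 1)

v_7(5/6) = 0 (numerator and denominator both coprime to 7), so x ∈ ℤ_7^×. Compute digits iteratively via a_i = x_i mod 7, x_{i+1} = (x_i − a_i)/7, with x_0 = x:
  x_0 = 5/6;  a_0 = 2;  x_1 = (x_0 − 2)/7 = -1/6
  x_1 = -1/6;  a_1 = 1;  x_2 = (x_1 − 1)/7 = -1/6
  x_2 = -1/6;  a_2 = 1;  x_3 = (x_2 − 1)/7 = -1/6
Digits: (2, 1, 1).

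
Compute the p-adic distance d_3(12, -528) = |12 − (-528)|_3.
d_3(12, -528) = 1/27

Step 1 — x − y = 12 − (-528) = 540. Step 2 — v_3(540) = 3 (factor: 540 = (3^3 · 20); the sign does not affect v_p). Step 3 — |x − y|_3 = 3^{-3} = 1/27.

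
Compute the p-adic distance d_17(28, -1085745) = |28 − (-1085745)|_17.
d_17(28, -1085745) = 1/83521

Step 1 — x − y = 28 − (-1085745) = 1085773. Step 2 — v_17(1085773) = 4 (factor: 1085773 = (17^4 · 13); the sign does not affect v_p). Step 3 — |x − y|_17 = 17^{-4} = 1/83521.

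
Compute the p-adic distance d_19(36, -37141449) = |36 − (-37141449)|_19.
d_19(36, -37141449) = 1/2476099

Step 1 — x − y = 36 − (-37141449) = 37141485. Step 2 — v_19(37141485) = 5 (factor: 37141485 = (19^5 · 15); the sign does not affect v_p). Step 3 — |x − y|_19 = 19^{-5} = 1/2476099.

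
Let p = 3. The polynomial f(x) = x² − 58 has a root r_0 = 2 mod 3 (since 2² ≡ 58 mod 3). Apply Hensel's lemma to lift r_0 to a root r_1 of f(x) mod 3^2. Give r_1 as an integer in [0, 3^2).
r_1 = 2 (mod 9)

Hensel's recurrence: r_{i+1} = r_i − f(r_i)·(f′(r_i))^{-1} mod 3^{i+2}, with f′(x) = 2x. Iterate:
  r_0 = 2 (mod 3)
  r_1 = 2 (mod 9)
Final: r_1 = 2, and one checks f(r_1) ≡ 0 mod 3^2.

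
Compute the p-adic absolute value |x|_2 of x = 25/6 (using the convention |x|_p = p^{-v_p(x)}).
|25/6|_2 = 2

Step 1 — compute v_2(x) by factoring powers of 2 out of the numerator and denominator: v_2(25/6) = -1. Step 2 — apply |x|_p = p^{-v_p(x)} = 2^{1} = 2.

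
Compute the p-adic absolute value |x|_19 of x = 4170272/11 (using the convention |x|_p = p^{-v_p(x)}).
|4170272/11|_19 = 1/130321

Step 1 — compute v_19(x) by factoring powers of 19 out of the numerator and denominator: v_19(4170272/11) = 4. Step 2 — apply |x|_p = p^{-v_p(x)} = 19^{-4} = 1/130321.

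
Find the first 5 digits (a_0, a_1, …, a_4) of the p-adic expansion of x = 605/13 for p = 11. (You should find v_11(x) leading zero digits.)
(a_0, …, a_4) = (0, 0, 8, 1, 10)

v_11(605/13) = 2, so a_0 = ... = a_1 = 0. Factor out: x = 11^2 · u with u = 5/13 a unit in ℤ_11. Expand u iteratively via a_{v+i} = u_i mod 11, u_{i+1} = (u_i − a_{v+i})/11:
  u_0 = 5/13;  a_2 = 8;  u_1 = (u_0 − 8)/11 = -9/13
  u_1 = -9/13;  a_3 = 1;  u_2 = (u_1 − 1)/11 = -2/13
  u_2 = -2/13;  a_4 = 10;  u_3 = (u_2 − 10)/11 = -12/13
Digits: (0, 0, 8, 1, 10).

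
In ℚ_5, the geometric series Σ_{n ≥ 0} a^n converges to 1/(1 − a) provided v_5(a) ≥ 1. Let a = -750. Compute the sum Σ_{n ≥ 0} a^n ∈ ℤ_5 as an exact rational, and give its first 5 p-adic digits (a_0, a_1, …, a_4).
Σ a^n = 1/(1 − a) = 1/751;  first 5 digits = (1, 0, 0, 4, 3)

v_5(a) = 3 ≥ 1, so the series converges in ℤ_5 to 1/(1 − a) = 1/(1 − (-750)) = 1/751. Expand this rational in ℤ_5: compute digits iteratively via d_i = x_i mod 5, x_{i+1} = (x_i − d_i)/5. The first 5 digits are (1, 0, 0, 4, 3).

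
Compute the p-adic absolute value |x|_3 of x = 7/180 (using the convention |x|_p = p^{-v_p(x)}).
|7/180|_3 = 9

Step 1 — compute v_3(x) by factoring powers of 3 out of the numerator and denominator: v_3(7/180) = -2. Step 2 — apply |x|_p = p^{-v_p(x)} = 3^{2} = 9.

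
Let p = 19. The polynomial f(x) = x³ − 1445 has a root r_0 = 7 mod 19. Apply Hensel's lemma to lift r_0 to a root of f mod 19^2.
r_1 = 292 (mod 361)

Hensel: r_{i+1} = r_i − f(r_i)/f′(r_i) mod 19^{i+2}, where f′(x) = 3x². Iterate:
  r_0 = 7 (mod 19)
  r_1 = 292 (mod 361)
Final: r = 292 with f(r) ≡ 0 mod 19^2.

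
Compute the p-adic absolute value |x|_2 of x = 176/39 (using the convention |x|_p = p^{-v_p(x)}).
|176/39|_2 = 1/16

Step 1 — compute v_2(x) by factoring powers of 2 out of the numerator and denominator: v_2(176/39) = 4. Step 2 — apply |x|_p = p^{-v_p(x)} = 2^{-4} = 1/16.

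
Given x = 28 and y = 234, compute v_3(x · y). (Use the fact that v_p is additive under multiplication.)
v_3(6552) = 2

v_p(x) = 0 (factor: 28 = 3^0 · 28); v_p(y) = 2 (factor: 234 = 3^2 · 26). Additivity: v_p(xy) = v_p(x) + v_p(y) = 0 + 2 = 2. (Direct check: xy = 6552 = 3^2 · (728).)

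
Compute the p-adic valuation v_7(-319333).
v_7(-319333) = 5

v_7(n) is the largest exponent k such that 7^k divides n. Factor out: -319333 = -7^5 · 19. (Sign doesn't affect v_p.) So v_7(-319333) = 5.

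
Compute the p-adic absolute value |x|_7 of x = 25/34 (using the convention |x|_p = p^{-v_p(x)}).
|25/34|_7 = 1

Step 1 — compute v_7(x) by factoring powers of 7 out of the numerator and denominator: v_7(25/34) = 0. Step 2 — apply |x|_p = p^{-v_p(x)} = 7^{0} = 1.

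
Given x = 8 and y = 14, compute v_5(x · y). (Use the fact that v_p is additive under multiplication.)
v_5(112) = 0

v_p(x) = 0 (factor: 8 = 5^0 · 8); v_p(y) = 0 (factor: 14 = 5^0 · 14). Additivity: v_p(xy) = v_p(x) + v_p(y) = 0 + 0 = 0. (Direct check: xy = 112 = 5^0 · (112).)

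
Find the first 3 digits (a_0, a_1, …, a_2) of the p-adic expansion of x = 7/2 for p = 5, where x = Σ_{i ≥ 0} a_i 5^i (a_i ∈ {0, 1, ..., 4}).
(a_0, …, a_2) = (1, 3, 2)

v_5(7/2) = 0 (numerator and denominator both coprime to 5), so x ∈ ℤ_5^×. Compute digits iteratively via a_i = x_i mod 5, x_{i+1} = (x_i − a_i)/5, with x_0 = x:
  x_0 = 7/2;  a_0 = 1;  x_1 = (x_0 − 1)/5 = 1/2
  x_1 = 1/2;  a_1 = 3;  x_2 = (x_1 − 3)/5 = -1/2
  x_2 = -1/2;  a_2 = 2;  x_3 = (x_2 − 2)/5 = -1/2
Digits: (1, 3, 2).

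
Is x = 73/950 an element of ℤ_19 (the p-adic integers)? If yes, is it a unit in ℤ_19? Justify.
x ∉ ℤ_19 (v_19(x) = -1 < 0)

ℤ_19 = {x ∈ ℚ_19 : v_19(x) ≥ 0} and ℤ_19^× = {x ∈ ℤ_19 : v_19(x) = 0}. Here v_19(73/950) = v_19(num) − v_19(den) = -1; compare against these criteria.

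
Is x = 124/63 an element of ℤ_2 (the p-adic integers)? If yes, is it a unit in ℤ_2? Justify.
x ∈ ℤ_2 but not a unit; v_2(x) = 2 > 0

ℤ_2 = {x ∈ ℚ_2 : v_2(x) ≥ 0} and ℤ_2^× = {x ∈ ℤ_2 : v_2(x) = 0}. Here v_2(124/63) = v_2(num) − v_2(den) = 2; compare against these criteria.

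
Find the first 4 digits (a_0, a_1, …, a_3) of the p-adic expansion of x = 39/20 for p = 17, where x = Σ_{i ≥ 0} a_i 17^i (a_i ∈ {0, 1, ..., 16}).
(a_0, …, a_3) = (13, 7, 14, 0)

v_17(39/20) = 0 (numerator and denominator both coprime to 17), so x ∈ ℤ_17^×. Compute digits iteratively via a_i = x_i mod 17, x_{i+1} = (x_i − a_i)/17, with x_0 = x:
  x_0 = 39/20;  a_0 = 13;  x_1 = (x_0 − 13)/17 = -13/20
  x_1 = -13/20;  a_1 = 7;  x_2 = (x_1 − 7)/17 = -9/20
  x_2 = -9/20;  a_2 = 14;  x_3 = (x_2 − 14)/17 = -17/20
  x_3 = -17/20;  a_3 = 0;  x_4 = (x_3 − 0)/17 = -1/20
Digits: (13, 7, 14, 0).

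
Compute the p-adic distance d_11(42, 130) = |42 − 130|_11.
d_11(42, 130) = 1/11

Step 1 — x − y = 42 − 130 = -88. Step 2 — v_11(-88) = 1 (factor: -88 = −(11^1 · 8); the sign does not affect v_p). Step 3 — |x − y|_11 = 11^{-1} = 1/11.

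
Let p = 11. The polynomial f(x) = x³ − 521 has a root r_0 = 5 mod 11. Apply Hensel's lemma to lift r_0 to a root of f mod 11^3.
r_2 = 49 (mod 1331)

Hensel: r_{i+1} = r_i − f(r_i)/f′(r_i) mod 11^{i+2}, where f′(x) = 3x². Iterate:
  r_0 = 5 (mod 11)
  r_1 = 49 (mod 121)
  r_2 = 49 (mod 1331)
Final: r = 49 with f(r) ≡ 0 mod 11^3.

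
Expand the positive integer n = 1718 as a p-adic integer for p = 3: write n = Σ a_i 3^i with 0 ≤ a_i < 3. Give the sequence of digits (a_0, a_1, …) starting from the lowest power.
(a_0, a_1, …) = (2, 2, 1, 0, 0, 1, 2)

Repeated division by 3 gives the digits low-to-high: 1718 = 2 + 2·3^1 + 1·3^2 + 1·3^5 + 2·3^6. Digit sequence: (2, 2, 1, 0, 0, 1, 2).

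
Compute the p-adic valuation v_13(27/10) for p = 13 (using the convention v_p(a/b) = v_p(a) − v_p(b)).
v_13(27/10) = 0

Factor powers of 13 from the numerator and denominator of the reduced fraction: 27 = 13^0 · 27 and 10 = 13^0 · 10. Apply v_p(a/b) = v_p(a) − v_p(b): v_13(27/10) = 0 − 0 = 0.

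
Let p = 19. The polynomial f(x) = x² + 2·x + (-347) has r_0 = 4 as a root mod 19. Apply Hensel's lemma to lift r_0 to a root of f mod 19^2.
r_1 = 289 (mod 361)

Hensel: r_{i+1} = r_i − f(r_i)·(f′(r_i))^{-1} mod 19^{i+2}, f′(x) = 2x + 2. Iterate:
  r_0 = 4 (mod 19)
  r_1 = 289 (mod 361)
Final: r = 289 satisfies f(r) ≡ 0 mod 19^2.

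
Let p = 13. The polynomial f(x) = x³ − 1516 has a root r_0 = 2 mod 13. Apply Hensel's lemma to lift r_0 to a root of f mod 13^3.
r_2 = 1874 (mod 2197)

Hensel: r_{i+1} = r_i − f(r_i)/f′(r_i) mod 13^{i+2}, where f′(x) = 3x². Iterate:
  r_0 = 2 (mod 13)
  r_1 = 15 (mod 169)
  r_2 = 1874 (mod 2197)
Final: r = 1874 with f(r) ≡ 0 mod 13^3.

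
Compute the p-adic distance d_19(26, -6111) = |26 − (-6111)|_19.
d_19(26, -6111) = 1/361

Step 1 — x − y = 26 − (-6111) = 6137. Step 2 — v_19(6137) = 2 (factor: 6137 = (19^2 · 17); the sign does not affect v_p). Step 3 — |x − y|_19 = 19^{-2} = 1/361.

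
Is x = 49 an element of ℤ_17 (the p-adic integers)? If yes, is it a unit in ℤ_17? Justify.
x ∈ ℤ_17^× (unit); v_17(x) = 0

ℤ_17 = {x ∈ ℚ_17 : v_17(x) ≥ 0} and ℤ_17^× = {x ∈ ℤ_17 : v_17(x) = 0}. Here v_17(49) = v_17(num) − v_17(den) = 0; compare against these criteria.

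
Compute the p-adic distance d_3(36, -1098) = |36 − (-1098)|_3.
d_3(36, -1098) = 1/81

Step 1 — x − y = 36 − (-1098) = 1134. Step 2 — v_3(1134) = 4 (factor: 1134 = (3^4 · 14); the sign does not affect v_p). Step 3 — |x − y|_3 = 3^{-4} = 1/81.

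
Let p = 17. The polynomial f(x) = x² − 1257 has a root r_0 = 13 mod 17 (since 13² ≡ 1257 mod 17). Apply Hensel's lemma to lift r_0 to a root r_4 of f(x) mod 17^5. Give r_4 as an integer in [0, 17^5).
r_4 = 1328121 (mod 1419857)

Hensel's recurrence: r_{i+1} = r_i − f(r_i)·(f′(r_i))^{-1} mod 17^{i+2}, with f′(x) = 2x. Iterate:
  r_0 = 13 (mod 17)
  r_1 = 166 (mod 289)
  r_2 = 1611 (mod 4913)
  r_3 = 75306 (mod 83521)
  r_4 = 1328121 (mod 1419857)
Final: r_4 = 1328121, and one checks f(r_4) ≡ 0 mod 17^5.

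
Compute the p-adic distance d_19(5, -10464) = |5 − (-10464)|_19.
d_19(5, -10464) = 1/361

Step 1 — x − y = 5 − (-10464) = 10469. Step 2 — v_19(10469) = 2 (factor: 10469 = (19^2 · 29); the sign does not affect v_p). Step 3 — |x − y|_19 = 19^{-2} = 1/361.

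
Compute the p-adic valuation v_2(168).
v_2(168) = 3

v_2(n) is the largest exponent k such that 2^k divides n. Factor out: 168 = 2^3 · 21. (Sign doesn't affect v_p.) So v_2(168) = 3.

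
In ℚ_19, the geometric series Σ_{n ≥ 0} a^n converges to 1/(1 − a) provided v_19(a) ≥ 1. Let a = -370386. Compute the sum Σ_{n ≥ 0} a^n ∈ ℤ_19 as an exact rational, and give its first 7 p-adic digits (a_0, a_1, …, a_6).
Σ a^n = 1/(1 − a) = 1/370387;  first 7 digits = (1, 0, 0, 3, 16, 18, 8)

v_19(a) = 3 ≥ 1, so the series converges in ℤ_19 to 1/(1 − a) = 1/(1 − (-370386)) = 1/370387. Expand this rational in ℤ_19: compute digits iteratively via d_i = x_i mod 19, x_{i+1} = (x_i − d_i)/19. The first 7 digits are (1, 0, 0, 3, 16, 18, 8).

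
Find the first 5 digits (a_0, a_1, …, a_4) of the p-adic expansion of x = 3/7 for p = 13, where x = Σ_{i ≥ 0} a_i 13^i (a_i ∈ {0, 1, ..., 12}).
(a_0, …, a_4) = (6, 7, 5, 7, 5)

v_13(3/7) = 0 (numerator and denominator both coprime to 13), so x ∈ ℤ_13^×. Compute digits iteratively via a_i = x_i mod 13, x_{i+1} = (x_i − a_i)/13, with x_0 = x:
  x_0 = 3/7;  a_0 = 6;  x_1 = (x_0 − 6)/13 = -3/7
  x_1 = -3/7;  a_1 = 7;  x_2 = (x_1 − 7)/13 = -4/7
  x_2 = -4/7;  a_2 = 5;  x_3 = (x_2 − 5)/13 = -3/7
  x_3 = -3/7;  a_3 = 7;  x_4 = (x_3 − 7)/13 = -4/7
  x_4 = -4/7;  a_4 = 5;  x_5 = (x_4 − 5)/13 = -3/7
Digits: (6, 7, 5, 7, 5).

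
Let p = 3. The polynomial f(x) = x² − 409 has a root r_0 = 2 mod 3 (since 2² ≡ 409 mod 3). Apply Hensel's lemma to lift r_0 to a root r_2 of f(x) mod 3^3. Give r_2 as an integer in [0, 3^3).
r_2 = 2 (mod 27)

Hensel's recurrence: r_{i+1} = r_i − f(r_i)·(f′(r_i))^{-1} mod 3^{i+2}, with f′(x) = 2x. Iterate:
  r_0 = 2 (mod 3)
  r_1 = 2 (mod 9)
  r_2 = 2 (mod 27)
Final: r_2 = 2, and one checks f(r_2) ≡ 0 mod 3^3.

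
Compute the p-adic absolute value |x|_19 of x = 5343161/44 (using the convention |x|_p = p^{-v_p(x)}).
|5343161/44|_19 = 1/130321

Step 1 — compute v_19(x) by factoring powers of 19 out of the numerator and denominator: v_19(5343161/44) = 4. Step 2 — apply |x|_p = p^{-v_p(x)} = 19^{-4} = 1/130321.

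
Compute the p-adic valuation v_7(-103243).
v_7(-103243) = 4

v_7(n) is the largest exponent k such that 7^k divides n. Factor out: -103243 = -7^4 · 43. (Sign doesn't affect v_p.) So v_7(-103243) = 4.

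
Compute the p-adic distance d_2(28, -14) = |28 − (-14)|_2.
d_2(28, -14) = 1/2

Step 1 — x − y = 28 − (-14) = 42. Step 2 — v_2(42) = 1 (factor: 42 = (2^1 · 21); the sign does not affect v_p). Step 3 — |x − y|_2 = 2^{-1} = 1/2.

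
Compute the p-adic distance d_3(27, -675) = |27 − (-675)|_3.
d_3(27, -675) = 1/27

Step 1 — x − y = 27 − (-675) = 702. Step 2 — v_3(702) = 3 (factor: 702 = (3^3 · 26); the sign does not affect v_p). Step 3 — |x − y|_3 = 3^{-3} = 1/27.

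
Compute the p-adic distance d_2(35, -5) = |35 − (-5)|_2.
d_2(35, -5) = 1/8

Step 1 — x − y = 35 − (-5) = 40. Step 2 — v_2(40) = 3 (factor: 40 = (2^3 · 5); the sign does not affect v_p). Step 3 — |x − y|_2 = 2^{-3} = 1/8.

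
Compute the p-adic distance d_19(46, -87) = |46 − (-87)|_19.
d_19(46, -87) = 1/19

Step 1 — x − y = 46 − (-87) = 133. Step 2 — v_19(133) = 1 (factor: 133 = (19^1 · 7); the sign does not affect v_p). Step 3 — |x − y|_19 = 19^{-1} = 1/19.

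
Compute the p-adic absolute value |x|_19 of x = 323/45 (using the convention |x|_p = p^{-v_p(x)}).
|323/45|_19 = 1/19

Step 1 — compute v_19(x) by factoring powers of 19 out of the numerator and denominator: v_19(323/45) = 1. Step 2 — apply |x|_p = p^{-v_p(x)} = 19^{-1} = 1/19.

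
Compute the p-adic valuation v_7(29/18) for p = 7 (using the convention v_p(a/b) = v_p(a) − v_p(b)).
v_7(29/18) = 0

Factor powers of 7 from the numerator and denominator of the reduced fraction: 29 = 7^0 · 29 and 18 = 7^0 · 18. Apply v_p(a/b) = v_p(a) − v_p(b): v_7(29/18) = 0 − 0 = 0.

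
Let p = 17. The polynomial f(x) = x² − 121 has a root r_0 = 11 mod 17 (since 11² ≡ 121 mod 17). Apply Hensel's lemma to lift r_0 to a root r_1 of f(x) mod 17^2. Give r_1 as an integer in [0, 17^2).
r_1 = 11 (mod 289)

Hensel's recurrence: r_{i+1} = r_i − f(r_i)·(f′(r_i))^{-1} mod 17^{i+2}, with f′(x) = 2x. Iterate:
  r_0 = 11 (mod 17)
  r_1 = 11 (mod 289)
Final: r_1 = 11, and one checks f(r_1) ≡ 0 mod 17^2.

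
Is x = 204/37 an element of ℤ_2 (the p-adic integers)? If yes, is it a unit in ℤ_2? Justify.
x ∈ ℤ_2 but not a unit; v_2(x) = 2 > 0

ℤ_2 = {x ∈ ℚ_2 : v_2(x) ≥ 0} and ℤ_2^× = {x ∈ ℤ_2 : v_2(x) = 0}. Here v_2(204/37) = v_2(num) − v_2(den) = 2; compare against these criteria.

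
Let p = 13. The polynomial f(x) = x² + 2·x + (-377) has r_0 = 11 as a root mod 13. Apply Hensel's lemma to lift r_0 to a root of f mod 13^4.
r_3 = 8513 (mod 28561)

Hensel: r_{i+1} = r_i − f(r_i)·(f′(r_i))^{-1} mod 13^{i+2}, f′(x) = 2x + 2. Iterate:
  r_0 = 11 (mod 13)
  r_1 = 63 (mod 169)
  r_2 = 1922 (mod 2197)
  r_3 = 8513 (mod 28561)
Final: r = 8513 satisfies f(r) ≡ 0 mod 13^4.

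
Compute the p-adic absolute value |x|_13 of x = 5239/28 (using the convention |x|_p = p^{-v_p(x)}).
|5239/28|_13 = 1/169

Step 1 — compute v_13(x) by factoring powers of 13 out of the numerator and denominator: v_13(5239/28) = 2. Step 2 — apply |x|_p = p^{-v_p(x)} = 13^{-2} = 1/169.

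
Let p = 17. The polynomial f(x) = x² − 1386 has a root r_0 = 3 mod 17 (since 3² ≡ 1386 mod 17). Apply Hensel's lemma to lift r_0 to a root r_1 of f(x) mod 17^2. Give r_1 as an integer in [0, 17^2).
r_1 = 88 (mod 289)

Hensel's recurrence: r_{i+1} = r_i − f(r_i)·(f′(r_i))^{-1} mod 17^{i+2}, with f′(x) = 2x. Iterate:
  r_0 = 3 (mod 17)
  r_1 = 88 (mod 289)
Final: r_1 = 88, and one checks f(r_1) ≡ 0 mod 17^2.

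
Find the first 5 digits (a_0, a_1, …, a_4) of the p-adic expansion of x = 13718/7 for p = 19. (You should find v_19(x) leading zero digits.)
(a_0, …, a_4) = (0, 0, 0, 3, 8)

v_19(13718/7) = 3, so a_0 = ... = a_2 = 0. Factor out: x = 19^3 · u with u = 2/7 a unit in ℤ_19. Expand u iteratively via a_{v+i} = u_i mod 19, u_{i+1} = (u_i − a_{v+i})/19:
  u_0 = 2/7;  a_3 = 3;  u_1 = (u_0 − 3)/19 = -1/7
  u_1 = -1/7;  a_4 = 8;  u_2 = (u_1 − 8)/19 = -3/7
Digits: (0, 0, 0, 3, 8).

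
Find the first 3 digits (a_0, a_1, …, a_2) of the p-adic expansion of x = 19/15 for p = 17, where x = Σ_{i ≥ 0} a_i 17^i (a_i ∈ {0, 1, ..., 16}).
(a_0, …, a_2) = (16, 15, 7)

v_17(19/15) = 0 (numerator and denominator both coprime to 17), so x ∈ ℤ_17^×. Compute digits iteratively via a_i = x_i mod 17, x_{i+1} = (x_i − a_i)/17, with x_0 = x:
  x_0 = 19/15;  a_0 = 16;  x_1 = (x_0 − 16)/17 = -13/15
  x_1 = -13/15;  a_1 = 15;  x_2 = (x_1 − 15)/17 = -14/15
  x_2 = -14/15;  a_2 = 7;  x_3 = (x_2 − 7)/17 = -7/15
Digits: (16, 15, 7).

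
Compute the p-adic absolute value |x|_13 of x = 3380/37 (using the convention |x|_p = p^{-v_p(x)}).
|3380/37|_13 = 1/169

Step 1 — compute v_13(x) by factoring powers of 13 out of the numerator and denominator: v_13(3380/37) = 2. Step 2 — apply |x|_p = p^{-v_p(x)} = 13^{-2} = 1/169.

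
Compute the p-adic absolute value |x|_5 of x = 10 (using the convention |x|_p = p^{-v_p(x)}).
|10|_5 = 1/5

Step 1 — compute v_5(x) by factoring powers of 5 out of the numerator and denominator: v_5(10) = 1. Step 2 — apply |x|_p = p^{-v_p(x)} = 5^{-1} = 1/5.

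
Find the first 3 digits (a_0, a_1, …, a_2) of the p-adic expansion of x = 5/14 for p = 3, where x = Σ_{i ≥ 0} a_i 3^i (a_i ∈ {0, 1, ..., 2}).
(a_0, …, a_2) = (1, 0, 1)

v_3(5/14) = 0 (numerator and denominator both coprime to 3), so x ∈ ℤ_3^×. Compute digits iteratively via a_i = x_i mod 3, x_{i+1} = (x_i − a_i)/3, with x_0 = x:
  x_0 = 5/14;  a_0 = 1;  x_1 = (x_0 − 1)/3 = -3/14
  x_1 = -3/14;  a_1 = 0;  x_2 = (x_1 − 0)/3 = -1/14
  x_2 = -1/14;  a_2 = 1;  x_3 = (x_2 − 1)/3 = -5/14
Digits: (1, 0, 1).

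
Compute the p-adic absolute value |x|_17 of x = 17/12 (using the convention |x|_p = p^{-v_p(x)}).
|17/12|_17 = 1/17

Step 1 — compute v_17(x) by factoring powers of 17 out of the numerator and denominator: v_17(17/12) = 1. Step 2 — apply |x|_p = p^{-v_p(x)} = 17^{-1} = 1/17.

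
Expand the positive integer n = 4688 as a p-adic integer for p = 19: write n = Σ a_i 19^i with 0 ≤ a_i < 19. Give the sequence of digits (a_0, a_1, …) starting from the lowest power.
(a_0, a_1, …) = (14, 18, 12)

Repeated division by 19 gives the digits low-to-high: 4688 = 14 + 18·19^1 + 12·19^2. Digit sequence: (14, 18, 12).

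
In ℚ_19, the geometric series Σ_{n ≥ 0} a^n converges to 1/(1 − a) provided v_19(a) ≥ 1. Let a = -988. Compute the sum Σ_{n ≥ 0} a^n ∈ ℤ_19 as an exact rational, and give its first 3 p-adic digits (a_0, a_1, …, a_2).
Σ a^n = 1/(1 − a) = 1/989;  first 3 digits = (1, 5, 3)

v_19(a) = 1 ≥ 1, so the series converges in ℤ_19 to 1/(1 − a) = 1/(1 − (-988)) = 1/989. Expand this rational in ℤ_19: compute digits iteratively via d_i = x_i mod 19, x_{i+1} = (x_i − d_i)/19. The first 3 digits are (1, 5, 3).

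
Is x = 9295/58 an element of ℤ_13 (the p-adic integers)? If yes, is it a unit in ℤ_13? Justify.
x ∈ ℤ_13 but not a unit; v_13(x) = 2 > 0

ℤ_13 = {x ∈ ℚ_13 : v_13(x) ≥ 0} and ℤ_13^× = {x ∈ ℤ_13 : v_13(x) = 0}. Here v_13(9295/58) = v_13(num) − v_13(den) = 2; compare against these criteria.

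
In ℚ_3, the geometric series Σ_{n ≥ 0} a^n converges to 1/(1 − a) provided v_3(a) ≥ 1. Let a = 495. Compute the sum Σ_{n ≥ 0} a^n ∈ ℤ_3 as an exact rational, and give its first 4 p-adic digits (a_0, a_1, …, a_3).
Σ a^n = 1/(1 − a) = -1/494;  first 4 digits = (1, 0, 1, 0)

v_3(a) = 2 ≥ 1, so the series converges in ℤ_3 to 1/(1 − a) = 1/(1 − 495) = -1/494. Expand this rational in ℤ_3: compute digits iteratively via d_i = x_i mod 3, x_{i+1} = (x_i − d_i)/3. The first 4 digits are (1, 0, 1, 0).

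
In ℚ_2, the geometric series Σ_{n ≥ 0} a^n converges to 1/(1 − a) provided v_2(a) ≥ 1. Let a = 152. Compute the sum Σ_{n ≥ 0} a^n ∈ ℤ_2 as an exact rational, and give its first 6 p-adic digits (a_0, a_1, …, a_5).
Σ a^n = 1/(1 − a) = -1/151;  first 6 digits = (1, 0, 0, 1, 1, 0)

v_2(a) = 3 ≥ 1, so the series converges in ℤ_2 to 1/(1 − a) = 1/(1 − 152) = -1/151. Expand this rational in ℤ_2: compute digits iteratively via d_i = x_i mod 2, x_{i+1} = (x_i − d_i)/2. The first 6 digits are (1, 0, 0, 1, 1, 0).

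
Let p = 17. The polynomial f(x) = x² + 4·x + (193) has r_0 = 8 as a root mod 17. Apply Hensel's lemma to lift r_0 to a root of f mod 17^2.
r_1 = 8 (mod 289)

Hensel: r_{i+1} = r_i − f(r_i)·(f′(r_i))^{-1} mod 17^{i+2}, f′(x) = 2x + 4. Iterate:
  r_0 = 8 (mod 17)
  r_1 = 8 (mod 289)
Final: r = 8 satisfies f(r) ≡ 0 mod 17^2.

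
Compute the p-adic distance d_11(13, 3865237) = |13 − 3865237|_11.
d_11(13, 3865237) = 1/161051

Step 1 — x − y = 13 − 3865237 = -3865224. Step 2 — v_11(-3865224) = 5 (factor: -3865224 = −(11^5 · 24); the sign does not affect v_p). Step 3 — |x − y|_11 = 11^{-5} = 1/161051.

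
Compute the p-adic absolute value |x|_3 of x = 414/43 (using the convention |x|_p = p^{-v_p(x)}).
|414/43|_3 = 1/9

Step 1 — compute v_3(x) by factoring powers of 3 out of the numerator and denominator: v_3(414/43) = 2. Step 2 — apply |x|_p = p^{-v_p(x)} = 3^{-2} = 1/9.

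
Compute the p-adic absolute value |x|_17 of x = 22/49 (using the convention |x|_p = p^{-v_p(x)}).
|22/49|_17 = 1

Step 1 — compute v_17(x) by factoring powers of 17 out of the numerator and denominator: v_17(22/49) = 0. Step 2 — apply |x|_p = p^{-v_p(x)} = 17^{0} = 1.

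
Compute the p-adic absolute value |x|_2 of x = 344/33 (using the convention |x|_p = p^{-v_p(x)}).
|344/33|_2 = 1/8

Step 1 — compute v_2(x) by factoring powers of 2 out of the numerator and denominator: v_2(344/33) = 3. Step 2 — apply |x|_p = p^{-v_p(x)} = 2^{-3} = 1/8.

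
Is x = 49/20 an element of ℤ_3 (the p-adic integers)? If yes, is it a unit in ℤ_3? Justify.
x ∈ ℤ_3^× (unit); v_3(x) = 0

ℤ_3 = {x ∈ ℚ_3 : v_3(x) ≥ 0} and ℤ_3^× = {x ∈ ℤ_3 : v_3(x) = 0}. Here v_3(49/20) = v_3(num) − v_3(den) = 0; compare against these criteria.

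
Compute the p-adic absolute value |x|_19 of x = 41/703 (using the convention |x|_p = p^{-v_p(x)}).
|41/703|_19 = 19

Step 1 — compute v_19(x) by factoring powers of 19 out of the numerator and denominator: v_19(41/703) = -1. Step 2 — apply |x|_p = p^{-v_p(x)} = 19^{1} = 19.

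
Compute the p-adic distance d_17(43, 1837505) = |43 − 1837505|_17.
d_17(43, 1837505) = 1/83521

Step 1 — x − y = 43 − 1837505 = -1837462. Step 2 — v_17(-1837462) = 4 (factor: -1837462 = −(17^4 · 22); the sign does not affect v_p). Step 3 — |x − y|_17 = 17^{-4} = 1/83521.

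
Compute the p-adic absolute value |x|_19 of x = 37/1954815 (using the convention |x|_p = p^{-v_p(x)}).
|37/1954815|_19 = 130321

Step 1 — compute v_19(x) by factoring powers of 19 out of the numerator and denominator: v_19(37/1954815) = -4. Step 2 — apply |x|_p = p^{-v_p(x)} = 19^{4} = 130321.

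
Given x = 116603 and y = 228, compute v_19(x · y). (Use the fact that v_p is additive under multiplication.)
v_19(26585484) = 4

v_p(x) = 3 (factor: 116603 = 19^3 · 17); v_p(y) = 1 (factor: 228 = 19^1 · 12). Additivity: v_p(xy) = v_p(x) + v_p(y) = 3 + 1 = 4. (Direct check: xy = 26585484 = 19^4 · (204).)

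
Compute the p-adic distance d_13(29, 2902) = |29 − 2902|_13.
d_13(29, 2902) = 1/169

Step 1 — x − y = 29 − 2902 = -2873. Step 2 — v_13(-2873) = 2 (factor: -2873 = −(13^2 · 17); the sign does not affect v_p). Step 3 — |x − y|_13 = 13^{-2} = 1/169.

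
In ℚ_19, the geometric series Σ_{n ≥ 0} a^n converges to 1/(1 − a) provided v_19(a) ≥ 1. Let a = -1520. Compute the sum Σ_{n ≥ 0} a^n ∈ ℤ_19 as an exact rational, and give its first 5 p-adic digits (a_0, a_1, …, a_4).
Σ a^n = 1/(1 − a) = 1/1521;  first 5 digits = (1, 15, 11, 6, 2)

v_19(a) = 1 ≥ 1, so the series converges in ℤ_19 to 1/(1 − a) = 1/(1 − (-1520)) = 1/1521. Expand this rational in ℤ_19: compute digits iteratively via d_i = x_i mod 19, x_{i+1} = (x_i − d_i)/19. The first 5 digits are (1, 15, 11, 6, 2).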